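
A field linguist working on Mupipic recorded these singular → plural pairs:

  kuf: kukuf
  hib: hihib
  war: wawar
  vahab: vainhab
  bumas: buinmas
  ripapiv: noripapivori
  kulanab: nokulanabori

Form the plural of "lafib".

lainfib

hib and vahab both end in -b yet inflect differently (hihib, vainhab), so the final letter is not what conditions the rule; the number of vowels is.
"lafib" has 2 vowels. The stems with 2 vowels (vahab → vainhab, bumas → buinmas) insert -in- after the first vowel.
So lafib → lainfib.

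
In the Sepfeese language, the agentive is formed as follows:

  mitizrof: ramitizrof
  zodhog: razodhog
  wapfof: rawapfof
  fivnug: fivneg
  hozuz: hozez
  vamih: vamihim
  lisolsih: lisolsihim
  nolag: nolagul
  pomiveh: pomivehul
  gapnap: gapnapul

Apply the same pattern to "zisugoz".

razisugoz

"zisugoz" has last vowel 'o'. The stems whose last vowel is 'o' (mitizrof → ramitizrof, zodhog → razodhog, wapfof → rawapfof) add the prefix ra-.
The other patterns: stems whose last vowel is 'u' change the last vowel to 'e'; stems whose last vowel is 'i' add -im; stems whose last vowel is 'a' or 'e' add -ul.
So zisugoz → razisugoz.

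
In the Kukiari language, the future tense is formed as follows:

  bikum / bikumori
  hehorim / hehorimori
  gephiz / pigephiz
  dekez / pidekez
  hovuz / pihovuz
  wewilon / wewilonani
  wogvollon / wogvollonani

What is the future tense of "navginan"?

navginanani

"navginan" ends in -n. The stems ending in -n (wogvollon → wogvollonani, wewilon → wewilonani) add -ani.
So navginan → navginanani.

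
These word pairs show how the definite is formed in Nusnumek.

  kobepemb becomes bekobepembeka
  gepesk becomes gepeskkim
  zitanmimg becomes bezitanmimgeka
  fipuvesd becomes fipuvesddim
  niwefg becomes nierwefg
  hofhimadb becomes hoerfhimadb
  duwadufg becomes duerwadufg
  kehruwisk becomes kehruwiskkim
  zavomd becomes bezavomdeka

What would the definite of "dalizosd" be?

fipuvesd and zavomd both end in -d yet inflect differently (fipuvesddim, bezavomdeka), so the final letter is not what conditions the rule; the second-to-last letter is.
"dalizosd" has second-to-last letter 's'. The stems whose second-to-last letter is 's' (kehruwisk → kehruwiskkim, fipuvesd → fipuvesddim, gepesk → gepeskkim) double the final consonant and add -im.
So dalizosd → dalizosddim.

dalizosddim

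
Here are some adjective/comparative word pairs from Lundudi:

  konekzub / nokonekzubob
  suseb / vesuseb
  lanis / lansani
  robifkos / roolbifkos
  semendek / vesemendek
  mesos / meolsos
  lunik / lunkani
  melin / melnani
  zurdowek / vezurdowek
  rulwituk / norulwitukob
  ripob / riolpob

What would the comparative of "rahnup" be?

konekzub and ripob both end in -b yet inflect differently (nokonekzubob, riolpob), so the final letter is not what conditions the rule; the last vowel is.
"rahnup" has last vowel 'u'. The stems whose last vowel is 'u' (konekzub → nokonekzubob, rulwituk → norulwitukob) add no- … -ob around the stem.
So rahnup → norahnupob.

norahnupob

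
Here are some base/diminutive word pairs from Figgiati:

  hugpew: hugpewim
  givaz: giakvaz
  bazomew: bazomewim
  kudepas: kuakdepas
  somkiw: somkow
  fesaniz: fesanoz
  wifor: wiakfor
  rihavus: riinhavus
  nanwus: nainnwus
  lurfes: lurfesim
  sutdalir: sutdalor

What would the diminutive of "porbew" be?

porbewim

"porbew" has last vowel 'e'. The stems whose last vowel is 'e' (bazomew → bazomewim, lurfes → lurfesim, hugpew → hugpewim) add -im.
So porbew → porbewim.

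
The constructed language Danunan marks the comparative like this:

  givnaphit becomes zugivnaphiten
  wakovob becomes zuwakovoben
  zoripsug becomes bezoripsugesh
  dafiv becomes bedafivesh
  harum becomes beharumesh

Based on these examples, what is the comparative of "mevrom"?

bemevromesh

givnaphit and dafiv both have last vowel 'i' yet inflect differently (zugivnaphiten, bedafivesh), so the last vowel is not what conditions the rule; the final letter is.
"mevrom" ends in -m. The one such stem in the data (harum → beharumesh) adds be- … -esh around the stem, so the same rule applies.
So mevrom → bemevromesh.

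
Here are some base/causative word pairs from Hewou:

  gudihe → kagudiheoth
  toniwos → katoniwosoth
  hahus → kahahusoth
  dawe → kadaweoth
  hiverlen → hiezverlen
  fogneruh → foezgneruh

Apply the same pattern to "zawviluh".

gudihe and hiverlen both have last vowel 'e' yet inflect differently (kagudiheoth, hiezverlen), so the last vowel is not what conditions the rule; the final letter is.
"zawviluh" ends in -h. The one such stem in the data (fogneruh → foezgneruh) inserts -ez- after the first vowel (as does hiverlen), so the same rule applies.
So zawviluh → zaezwviluh.

zaezwviluh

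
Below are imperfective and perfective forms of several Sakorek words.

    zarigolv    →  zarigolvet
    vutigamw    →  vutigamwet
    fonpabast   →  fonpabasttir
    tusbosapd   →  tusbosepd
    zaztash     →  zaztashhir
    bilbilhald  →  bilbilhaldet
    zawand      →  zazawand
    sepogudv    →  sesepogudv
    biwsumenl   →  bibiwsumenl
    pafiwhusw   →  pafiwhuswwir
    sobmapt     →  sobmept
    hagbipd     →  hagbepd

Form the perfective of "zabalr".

pafiwhusw and vutigamw both end in -w yet inflect differently (pafiwhuswwir, vutigamwet), so the final letter is not what conditions the rule; the second-to-last letter is.
"zabalr" has second-to-last letter 'l'. The stems whose second-to-last letter is 'l' (bilbilhald → bilbilhaldet, zarigolv → zarigolvet) add -et.
So zabalr → zabalret.

zabalret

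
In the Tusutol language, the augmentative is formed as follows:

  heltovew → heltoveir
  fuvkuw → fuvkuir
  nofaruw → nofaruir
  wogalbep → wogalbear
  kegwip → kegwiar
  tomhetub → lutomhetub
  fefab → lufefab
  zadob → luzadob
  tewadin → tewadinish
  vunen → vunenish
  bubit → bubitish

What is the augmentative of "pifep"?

pifear

heltovew and wogalbep both have last vowel 'e' yet inflect differently (heltoveir, wogalbear), so the last vowel is not what conditions the rule; the final letter is.
"pifep" ends in -p. The stems ending in -p (wogalbep → wogalbear, kegwip → kegwiar) drop the final letter and add -ar.
So pifep → pifear.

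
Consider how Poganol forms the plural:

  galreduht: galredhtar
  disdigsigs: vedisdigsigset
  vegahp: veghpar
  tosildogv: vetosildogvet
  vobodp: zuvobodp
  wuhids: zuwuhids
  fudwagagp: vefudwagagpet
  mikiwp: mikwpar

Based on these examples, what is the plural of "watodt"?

fudwagagp and vobodp both end in -p yet inflect differently (vefudwagagpet, zuvobodp), so the final letter is not what conditions the rule; the second-to-last letter is.
"watodt" has second-to-last letter 'd'. The stems whose second-to-last letter is 'd' (vobodp → zuvobodp, wuhids → zuwuhids) add the prefix zu-.
So watodt → zuwatodt.

zuwatodt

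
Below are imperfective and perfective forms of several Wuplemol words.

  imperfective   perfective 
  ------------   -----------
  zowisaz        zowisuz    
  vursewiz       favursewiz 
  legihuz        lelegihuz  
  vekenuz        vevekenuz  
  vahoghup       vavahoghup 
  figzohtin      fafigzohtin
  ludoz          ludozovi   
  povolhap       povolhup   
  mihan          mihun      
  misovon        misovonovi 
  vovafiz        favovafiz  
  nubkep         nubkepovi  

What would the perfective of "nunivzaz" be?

nunivzuz

nubkep and vahoghup both end in -p yet inflect differently (nubkepovi, vavahoghup), so the final letter is not what conditions the rule; the last vowel is.
"nunivzaz" has last vowel 'a'. The stems whose last vowel is 'a' (zowisaz → zowisuz, povolhap → povolhup, mihan → mihun) change the last vowel to 'u'.
So nunivzaz → nunivzuz.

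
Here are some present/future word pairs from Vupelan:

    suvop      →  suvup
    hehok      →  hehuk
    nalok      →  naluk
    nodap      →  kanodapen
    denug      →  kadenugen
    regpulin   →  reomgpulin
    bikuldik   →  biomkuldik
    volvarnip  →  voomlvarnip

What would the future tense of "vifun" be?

kavifunen

suvop and nodap both end in -p yet inflect differently (suvup, kanodapen), so the final letter is not what conditions the rule; the last vowel is.
"vifun" has last vowel 'u'. The one such stem in the data (denug → kadenugen) adds ka- … -en around the stem, so the same rule applies.
The other patterns: stems whose last vowel is 'o' change the last vowel to 'u'; stems whose last vowel is 'i' insert -om- after the first vowel.
So vifun → kavifunen.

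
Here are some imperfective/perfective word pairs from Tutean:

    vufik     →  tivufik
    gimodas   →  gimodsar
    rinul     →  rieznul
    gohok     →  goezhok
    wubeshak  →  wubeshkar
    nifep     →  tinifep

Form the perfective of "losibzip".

tilosibzip

vufik and wubeshak both end in -k yet inflect differently (tivufik, wubeshkar), so the final letter is not what conditions the rule; the last vowel is.
"losibzip" has last vowel 'i'. The one such stem in the data (vufik → tivufik) adds the prefix ti-, so the same rule applies.
The other patterns: stems whose last vowel is 'a' delete the last vowel and add -ar; stems whose last vowel is 'o' or 'u' insert -ez- after the first vowel.
So losibzip → tilosibzip.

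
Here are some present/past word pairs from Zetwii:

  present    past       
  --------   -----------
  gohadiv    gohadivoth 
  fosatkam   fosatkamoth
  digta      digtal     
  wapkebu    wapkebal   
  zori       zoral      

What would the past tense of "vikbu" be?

vikbal

fosatkam and digta both have last vowel 'a' yet inflect differently (fosatkamoth, digtal), so the last vowel is not what conditions the rule; whether the stem ends in a vowel or a consonant is.
"vikbu" ends in a vowel. The stems ending in a vowel (digta → digtal, wapkebu → wapkebal, zori → zoral) drop the final letter and add -al.
The other pattern: stems ending in a consonant add -oth.
So vikbu → vikbal.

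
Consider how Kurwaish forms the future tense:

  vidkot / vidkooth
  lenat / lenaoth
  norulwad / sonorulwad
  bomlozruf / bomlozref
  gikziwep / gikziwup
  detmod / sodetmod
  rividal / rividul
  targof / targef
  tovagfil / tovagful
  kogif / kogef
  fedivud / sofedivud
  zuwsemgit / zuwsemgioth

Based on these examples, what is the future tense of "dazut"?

dazuoth

"dazut" ends in -t. The stems ending in -t (vidkot → vidkooth, lenat → lenaoth, zuwsemgit → zuwsemgioth) drop the final letter and add -oth.
The other patterns: stems ending in -f change the last vowel to 'e'; stems ending in -d add the prefix so-; stems ending in -l or -p change the last vowel to 'u'.
So dazut → dazuoth.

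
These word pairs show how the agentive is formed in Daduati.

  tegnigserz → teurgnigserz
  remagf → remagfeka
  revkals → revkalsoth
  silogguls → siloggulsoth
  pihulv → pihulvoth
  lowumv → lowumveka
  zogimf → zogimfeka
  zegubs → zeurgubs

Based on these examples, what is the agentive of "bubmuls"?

bubmulsoth

revkals and zegubs both end in -s yet inflect differently (revkalsoth, zeurgubs), so the final letter is not what conditions the rule; the second-to-last letter is.
"bubmuls" has second-to-last letter 'l'. The stems whose second-to-last letter is 'l' (revkals → revkalsoth, silogguls → siloggulsoth, pihulv → pihulvoth) add -oth.
So bubmuls → bubmulsoth.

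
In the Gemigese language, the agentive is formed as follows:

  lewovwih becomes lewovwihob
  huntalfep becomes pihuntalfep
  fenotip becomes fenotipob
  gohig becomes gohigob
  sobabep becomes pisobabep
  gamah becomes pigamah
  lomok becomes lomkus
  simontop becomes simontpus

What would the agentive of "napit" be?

napitob

"napit" has last vowel 'i'. The stems whose last vowel is 'i' (gohig → gohigob, fenotip → fenotipob, lewovwih → lewovwihob) add -ob.
So napit → napitob.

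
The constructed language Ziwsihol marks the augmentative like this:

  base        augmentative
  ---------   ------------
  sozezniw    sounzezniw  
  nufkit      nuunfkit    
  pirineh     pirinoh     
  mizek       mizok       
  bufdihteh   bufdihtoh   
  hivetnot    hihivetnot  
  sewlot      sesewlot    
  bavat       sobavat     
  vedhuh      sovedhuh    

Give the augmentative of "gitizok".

nufkit and hivetnot both end in -t yet inflect differently (nuunfkit, hihivetnot), so the final letter is not what conditions the rule; the last vowel is.
"gitizok" has last vowel 'o'. The stems whose last vowel is 'o' (hivetnot → hihivetnot, sewlot → sesewlot) repeat the first consonant+vowel as a prefix.
So gitizok → gigitizok.

gigitizok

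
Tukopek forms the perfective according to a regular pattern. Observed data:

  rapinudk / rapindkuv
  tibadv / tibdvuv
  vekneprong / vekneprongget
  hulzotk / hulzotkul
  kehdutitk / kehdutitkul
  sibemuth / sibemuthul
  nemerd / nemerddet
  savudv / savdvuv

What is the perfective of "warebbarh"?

rapinudk and kehdutitk both end in -k yet inflect differently (rapindkuv, kehdutitkul), so the final letter is not what conditions the rule; the second-to-last letter is.
"warebbarh" has second-to-last letter 'r'. The one such stem in the data (nemerd → nemerddet) doubles the final consonant and adds -et (as does vekneprong), so the same rule applies.
The other patterns: stems whose second-to-last letter is 'd' delete the last vowel and add -uv; stems whose second-to-last letter is 't' add -ul.
So warebbarh → warebbarhhet.

warebbarhhet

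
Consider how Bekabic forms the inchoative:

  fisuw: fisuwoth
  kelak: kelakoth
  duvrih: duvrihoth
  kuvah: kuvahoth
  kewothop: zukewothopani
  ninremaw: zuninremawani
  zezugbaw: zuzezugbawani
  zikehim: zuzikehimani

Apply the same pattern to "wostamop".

zuwostamopani

fisuw and ninremaw both end in -w yet inflect differently (fisuwoth, zuninremawani), so the final letter is not what conditions the rule; the number of vowels is.
"wostamop" has 3 vowels. The stems with 3 vowels (kewothop → zukewothopani, ninremaw → zuninremawani, zezugbaw → zuzezugbawani) add zu- … -ani around the stem.
So wostamop → zuwostamopani.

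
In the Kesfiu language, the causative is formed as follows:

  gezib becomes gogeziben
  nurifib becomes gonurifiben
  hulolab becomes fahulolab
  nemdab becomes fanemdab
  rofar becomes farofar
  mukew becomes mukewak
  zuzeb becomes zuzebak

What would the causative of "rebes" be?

gezib and hulolab both end in -b yet inflect differently (gogeziben, fahulolab), so the final letter is not what conditions the rule; the last vowel is.
"rebes" has last vowel 'e'. The stems whose last vowel is 'e' (mukew → mukewak, zuzeb → zuzebak) add -ak.
So rebes → rebesak.

rebesak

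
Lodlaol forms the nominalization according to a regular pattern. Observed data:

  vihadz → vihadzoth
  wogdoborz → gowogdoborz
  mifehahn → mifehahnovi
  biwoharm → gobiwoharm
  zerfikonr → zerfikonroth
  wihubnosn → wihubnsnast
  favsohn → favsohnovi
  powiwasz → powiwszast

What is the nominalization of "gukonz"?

wogdoborz and powiwasz both end in -z yet inflect differently (gowogdoborz, powiwszast), so the final letter is not what conditions the rule; the second-to-last letter is.
"gukonz" has second-to-last letter 'n'. The one such stem in the data (zerfikonr → zerfikonroth) adds -oth, so the same rule applies.
The other patterns: stems whose second-to-last letter is 'r' add the prefix go-; stems whose second-to-last letter is 'h' add -ovi; stems whose second-to-last letter is 's' delete the last vowel and add -ast.
So gukonz → gukonzoth.

gukonzoth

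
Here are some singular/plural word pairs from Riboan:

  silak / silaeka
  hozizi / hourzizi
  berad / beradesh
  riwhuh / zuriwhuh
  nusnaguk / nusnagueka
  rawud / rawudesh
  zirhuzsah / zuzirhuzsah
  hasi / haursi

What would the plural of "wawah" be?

zuwawah

nusnaguk and rawud both have last vowel 'u' yet inflect differently (nusnagueka, rawudesh), so the last vowel is not what conditions the rule; the final letter is.
"wawah" ends in -h. The stems ending in -h (riwhuh → zuriwhuh, zirhuzsah → zuzirhuzsah) add the prefix zu-.
The other patterns: stems ending in -i insert -ur- after the first vowel; stems ending in -k drop the final letter and add -eka; stems ending in -d add -esh.
So wawah → zuwawah.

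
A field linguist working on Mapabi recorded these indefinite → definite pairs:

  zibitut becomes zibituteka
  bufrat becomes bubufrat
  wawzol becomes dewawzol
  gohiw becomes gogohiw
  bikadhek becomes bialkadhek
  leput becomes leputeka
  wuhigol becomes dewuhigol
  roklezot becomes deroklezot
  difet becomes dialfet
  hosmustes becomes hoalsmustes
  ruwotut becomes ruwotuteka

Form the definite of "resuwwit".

reresuwwit

difet and leput both end in -t yet inflect differently (dialfet, leputeka), so the final letter is not what conditions the rule; the last vowel is.
"resuwwit" has last vowel 'i'. The one such stem in the data (gohiw → gogohiw) repeats the first consonant+vowel as a prefix (as does bufrat), so the same rule applies.
The other patterns: stems whose last vowel is 'e' insert -al- after the first vowel; stems whose last vowel is 'u' add -eka; stems whose last vowel is 'o' add the prefix de-.
So resuwwit → reresuwwit.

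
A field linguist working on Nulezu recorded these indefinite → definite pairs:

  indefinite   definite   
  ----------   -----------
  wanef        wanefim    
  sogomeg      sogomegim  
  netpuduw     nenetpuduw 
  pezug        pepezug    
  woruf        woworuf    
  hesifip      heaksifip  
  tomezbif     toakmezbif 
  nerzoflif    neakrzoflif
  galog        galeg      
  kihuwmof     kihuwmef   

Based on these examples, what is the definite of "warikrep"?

warikrepim

sogomeg and pezug both end in -g yet inflect differently (sogomegim, pepezug), so the final letter is not what conditions the rule; the last vowel is.
"warikrep" has last vowel 'e'. The stems whose last vowel is 'e' (wanef → wanefim, sogomeg → sogomegim) add -im.
The other patterns: stems whose last vowel is 'u' repeat the first consonant+vowel as a prefix; stems whose last vowel is 'i' insert -ak- after the first vowel; stems whose last vowel is 'o' change the last vowel to 'e'.
So warikrep → warikrepim.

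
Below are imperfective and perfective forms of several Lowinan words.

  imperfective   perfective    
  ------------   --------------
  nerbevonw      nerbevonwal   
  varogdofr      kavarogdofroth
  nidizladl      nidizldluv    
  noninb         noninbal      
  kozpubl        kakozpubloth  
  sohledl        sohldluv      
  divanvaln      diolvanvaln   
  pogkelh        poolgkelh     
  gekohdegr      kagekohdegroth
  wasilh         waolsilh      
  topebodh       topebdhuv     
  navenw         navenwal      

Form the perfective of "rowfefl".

karowfefloth

topebodh and wasilh both end in -h yet inflect differently (topebdhuv, waolsilh), so the final letter is not what conditions the rule; the second-to-last letter is.
"rowfefl" has second-to-last letter 'f'. The one such stem in the data (varogdofr → kavarogdofroth) adds ka- … -oth around the stem, so the same rule applies.
So rowfefl → karowfefloth.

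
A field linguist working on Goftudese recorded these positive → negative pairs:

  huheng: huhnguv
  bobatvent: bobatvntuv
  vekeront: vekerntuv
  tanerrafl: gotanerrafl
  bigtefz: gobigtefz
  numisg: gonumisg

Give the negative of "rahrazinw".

rahraznwuv

"rahrazinw" has second-to-last letter 'n'. The stems whose second-to-last letter is 'n' (huheng → huhnguv, bobatvent → bobatvntuv, vekeront → vekerntuv) delete the last vowel and add -uv.
So rahrazinw → rahraznwuv.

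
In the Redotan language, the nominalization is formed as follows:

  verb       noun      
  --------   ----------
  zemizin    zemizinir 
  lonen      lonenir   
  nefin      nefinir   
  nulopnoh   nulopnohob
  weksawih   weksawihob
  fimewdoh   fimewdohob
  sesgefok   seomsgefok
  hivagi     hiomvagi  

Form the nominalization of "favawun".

zemizin and weksawih both have last vowel 'i' yet inflect differently (zemizinir, weksawihob), so the last vowel is not what conditions the rule; the final letter is.
"favawun" ends in -n. The stems ending in -n (zemizin → zemizinir, lonen → lonenir, nefin → nefinir) add -ir.
The other patterns: stems ending in -h add -ob; stems ending in -i or -k insert -om- after the first vowel.
So favawun → favawunir.

favawunir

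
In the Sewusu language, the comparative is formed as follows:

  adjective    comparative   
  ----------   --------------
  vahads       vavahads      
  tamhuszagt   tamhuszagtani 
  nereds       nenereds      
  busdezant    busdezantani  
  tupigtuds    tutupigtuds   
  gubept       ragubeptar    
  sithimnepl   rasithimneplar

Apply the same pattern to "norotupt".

gubept and busdezant both end in -t yet inflect differently (ragubeptar, busdezantani), so the final letter is not what conditions the rule; the second-to-last letter is.
"norotupt" has second-to-last letter 'p'. The stems whose second-to-last letter is 'p' (gubept → ragubeptar, sithimnepl → rasithimneplar) add ra- … -ar around the stem.
So norotupt → ranorotuptar.

ranorotuptar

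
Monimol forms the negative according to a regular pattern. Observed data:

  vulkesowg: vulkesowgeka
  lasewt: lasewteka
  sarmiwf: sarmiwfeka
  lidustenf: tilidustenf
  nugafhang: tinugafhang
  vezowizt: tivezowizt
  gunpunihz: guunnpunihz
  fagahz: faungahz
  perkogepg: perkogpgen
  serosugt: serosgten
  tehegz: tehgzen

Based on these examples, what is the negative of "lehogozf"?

sarmiwf and lidustenf both end in -f yet inflect differently (sarmiwfeka, tilidustenf), so the final letter is not what conditions the rule; the second-to-last letter is.
"lehogozf" has second-to-last letter 'z'. The one such stem in the data (vezowizt → tivezowizt) adds the prefix ti-, so the same rule applies.
The other patterns: stems whose second-to-last letter is 'w' add -eka; stems whose second-to-last letter is 'h' insert -un- after the first vowel; stems whose second-to-last letter is 'g' or 'p' delete the last vowel and add -en.
So lehogozf → tilehogozf.

tilehogozf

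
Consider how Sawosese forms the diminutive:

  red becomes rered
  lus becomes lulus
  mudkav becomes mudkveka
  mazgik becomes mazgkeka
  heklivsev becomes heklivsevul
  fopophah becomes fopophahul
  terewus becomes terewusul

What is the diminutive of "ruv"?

mudkav and heklivsev both end in -v yet inflect differently (mudkveka, heklivsevul), so the final letter is not what conditions the rule; the number of vowels is.
"ruv" has 1 vowel. The stems with 1 vowel (red → rered, lus → lulus) repeat the first consonant+vowel as a prefix.
The other patterns: stems with 2 vowels delete the last vowel and add -eka; stems with 3 vowels add -ul.
So ruv → ruruv.

ruruv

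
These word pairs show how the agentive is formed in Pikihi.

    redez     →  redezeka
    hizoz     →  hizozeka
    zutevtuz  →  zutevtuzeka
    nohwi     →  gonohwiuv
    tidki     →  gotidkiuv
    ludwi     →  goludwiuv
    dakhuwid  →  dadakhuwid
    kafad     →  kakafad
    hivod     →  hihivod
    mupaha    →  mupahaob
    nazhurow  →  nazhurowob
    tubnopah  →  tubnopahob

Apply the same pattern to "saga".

sagaob

nohwi and dakhuwid both have last vowel 'i' yet inflect differently (gonohwiuv, dadakhuwid), so the last vowel is not what conditions the rule; the final letter is.
"saga" ends in -a. The one such stem in the data (mupaha → mupahaob) adds -ob, so the same rule applies.
The other patterns: stems ending in -z add -eka; stems ending in -i add go- … -uv around the stem; stems ending in -d repeat the first consonant+vowel as a prefix.
So saga → sagaob.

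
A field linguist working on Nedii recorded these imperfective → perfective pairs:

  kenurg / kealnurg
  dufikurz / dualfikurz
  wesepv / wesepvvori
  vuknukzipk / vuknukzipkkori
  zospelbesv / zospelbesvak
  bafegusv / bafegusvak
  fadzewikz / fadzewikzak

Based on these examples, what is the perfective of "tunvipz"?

tunvipzzori

wesepv and zospelbesv both end in -v yet inflect differently (wesepvvori, zospelbesvak), so the final letter is not what conditions the rule; the second-to-last letter is.
"tunvipz" has second-to-last letter 'p'. The stems whose second-to-last letter is 'p' (wesepv → wesepvvori, vuknukzipk → vuknukzipkkori) double the final consonant and add -ori.
So tunvipz → tunvipzzori.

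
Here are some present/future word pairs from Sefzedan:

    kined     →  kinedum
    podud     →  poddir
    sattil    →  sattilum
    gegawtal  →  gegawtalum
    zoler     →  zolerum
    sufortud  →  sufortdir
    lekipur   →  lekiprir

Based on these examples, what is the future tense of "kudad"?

kudadum

"kudad" has last vowel 'a'. The one such stem in the data (gegawtal → gegawtalum) adds -um, so the same rule applies.
So kudad → kudadum.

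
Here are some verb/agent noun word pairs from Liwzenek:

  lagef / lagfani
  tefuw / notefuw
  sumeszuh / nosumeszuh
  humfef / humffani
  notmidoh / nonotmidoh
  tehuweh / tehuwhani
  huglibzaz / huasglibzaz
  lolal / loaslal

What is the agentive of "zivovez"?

zivovzani

tehuweh and notmidoh both end in -h yet inflect differently (tehuwhani, nonotmidoh), so the final letter is not what conditions the rule; the last vowel is.
"zivovez" has last vowel 'e'. The stems whose last vowel is 'e' (lagef → lagfani, tehuweh → tehuwhani, humfef → humffani) delete the last vowel and add -ani.
The other patterns: stems whose last vowel is 'a' insert -as- after the first vowel; stems whose last vowel is 'o' or 'u' add the prefix no-.
So zivovez → zivovzani.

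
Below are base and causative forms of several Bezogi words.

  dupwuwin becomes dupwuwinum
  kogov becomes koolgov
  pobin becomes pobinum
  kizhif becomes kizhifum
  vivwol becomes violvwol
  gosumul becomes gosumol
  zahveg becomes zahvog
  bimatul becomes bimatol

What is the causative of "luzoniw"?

luzoniwum

vivwol and gosumul both end in -l yet inflect differently (violvwol, gosumol), so the final letter is not what conditions the rule; the last vowel is.
"luzoniw" has last vowel 'i'. The stems whose last vowel is 'i' (kizhif → kizhifum, dupwuwin → dupwuwinum, pobin → pobinum) add -um.
So luzoniw → luzoniwum.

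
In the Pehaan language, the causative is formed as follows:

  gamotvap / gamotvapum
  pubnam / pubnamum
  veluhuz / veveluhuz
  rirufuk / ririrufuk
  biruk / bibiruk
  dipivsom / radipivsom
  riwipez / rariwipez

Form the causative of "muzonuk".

mumuzonuk

"muzonuk" has last vowel 'u'. The stems whose last vowel is 'u' (veluhuz → veveluhuz, rirufuk → ririrufuk, biruk → bibiruk) repeat the first consonant+vowel as a prefix.
So muzonuk → mumuzonuk.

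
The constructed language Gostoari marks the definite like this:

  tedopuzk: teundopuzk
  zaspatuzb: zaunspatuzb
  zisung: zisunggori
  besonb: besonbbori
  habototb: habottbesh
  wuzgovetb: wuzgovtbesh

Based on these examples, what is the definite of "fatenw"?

zaspatuzb and besonb both end in -b yet inflect differently (zaunspatuzb, besonbbori), so the final letter is not what conditions the rule; the second-to-last letter is.
"fatenw" has second-to-last letter 'n'. The stems whose second-to-last letter is 'n' (zisung → zisunggori, besonb → besonbbori) double the final consonant and add -ori.
The other patterns: stems whose second-to-last letter is 'z' insert -un- after the first vowel; stems whose second-to-last letter is 't' delete the last vowel and add -esh.
So fatenw → fatenwwori.

fatenwwori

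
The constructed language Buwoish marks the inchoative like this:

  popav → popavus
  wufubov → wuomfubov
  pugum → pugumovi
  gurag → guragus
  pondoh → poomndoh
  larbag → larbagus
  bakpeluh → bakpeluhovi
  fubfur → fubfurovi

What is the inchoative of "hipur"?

hipurovi

"hipur" has last vowel 'u'. The stems whose last vowel is 'u' (pugum → pugumovi, bakpeluh → bakpeluhovi, fubfur → fubfurovi) add -ovi.
So hipur → hipurovi.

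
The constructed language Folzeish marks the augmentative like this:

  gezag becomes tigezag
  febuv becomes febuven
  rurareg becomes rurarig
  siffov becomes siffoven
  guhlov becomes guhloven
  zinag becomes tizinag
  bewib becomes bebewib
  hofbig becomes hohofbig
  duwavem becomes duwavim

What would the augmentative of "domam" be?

tidomam

gezag and hofbig both end in -g yet inflect differently (tigezag, hohofbig), so the final letter is not what conditions the rule; the last vowel is.
"domam" has last vowel 'a'. The stems whose last vowel is 'a' (gezag → tigezag, zinag → tizinag) add the prefix ti-.
The other patterns: stems whose last vowel is 'i' repeat the first consonant+vowel as a prefix; stems whose last vowel is 'e' change the last vowel to 'i'; stems whose last vowel is 'o' or 'u' add -en.
So domam → tidomam.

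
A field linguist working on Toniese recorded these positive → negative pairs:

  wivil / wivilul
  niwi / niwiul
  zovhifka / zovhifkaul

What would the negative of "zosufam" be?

zosufamul

Every pair shown (wivil → wivilul, niwi → niwiul, zovhifka → zovhifkaul) follows the same rule: add -ul.
So zosufam → zosufamul.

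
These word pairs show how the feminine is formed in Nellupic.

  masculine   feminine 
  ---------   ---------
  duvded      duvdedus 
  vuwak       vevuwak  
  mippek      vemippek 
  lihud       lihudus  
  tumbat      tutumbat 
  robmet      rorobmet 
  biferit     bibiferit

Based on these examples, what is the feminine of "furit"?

duvded and robmet both have last vowel 'e' yet inflect differently (duvdedus, rorobmet), so the last vowel is not what conditions the rule; the final letter is.
"furit" ends in -t. The stems ending in -t (biferit → bibiferit, tumbat → tutumbat, robmet → rorobmet) repeat the first consonant+vowel as a prefix.
The other patterns: stems ending in -d add -us; stems ending in -k add the prefix ve-.
So furit → fufurit.

fufurit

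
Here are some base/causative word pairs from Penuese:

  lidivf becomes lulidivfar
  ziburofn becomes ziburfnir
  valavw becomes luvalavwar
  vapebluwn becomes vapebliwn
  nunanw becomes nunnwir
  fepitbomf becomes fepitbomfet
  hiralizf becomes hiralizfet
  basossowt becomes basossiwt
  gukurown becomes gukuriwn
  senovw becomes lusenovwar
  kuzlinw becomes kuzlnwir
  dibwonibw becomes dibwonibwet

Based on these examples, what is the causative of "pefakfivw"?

"pefakfivw" has second-to-last letter 'v'. The stems whose second-to-last letter is 'v' (valavw → luvalavwar, lidivf → lulidivfar, senovw → lusenovwar) add lu- … -ar around the stem.
The other patterns: stems whose second-to-last letter is 'f' or 'n' delete the last vowel and add -ir; stems whose second-to-last letter is 'w' change the last vowel to 'i'; stems whose second-to-last letter is 'b', 'm' or 'z' add -et.
So pefakfivw → lupefakfivwar.

lupefakfivwar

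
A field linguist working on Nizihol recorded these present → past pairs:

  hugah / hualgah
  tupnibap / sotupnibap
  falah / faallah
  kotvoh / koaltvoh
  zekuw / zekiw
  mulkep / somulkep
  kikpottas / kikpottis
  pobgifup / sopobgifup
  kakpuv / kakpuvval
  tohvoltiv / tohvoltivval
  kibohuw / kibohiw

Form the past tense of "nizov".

pobgifup and kakpuv both have last vowel 'u' yet inflect differently (sopobgifup, kakpuvval), so the last vowel is not what conditions the rule; the final letter is.
"nizov" ends in -v. The stems ending in -v (tohvoltiv → tohvoltivval, kakpuv → kakpuvval) double the final consonant and add -al.
The other patterns: stems ending in -p add the prefix so-; stems ending in -h insert -al- after the first vowel; stems ending in -s or -w change the last vowel to 'i'.
So nizov → nizovval.

nizovval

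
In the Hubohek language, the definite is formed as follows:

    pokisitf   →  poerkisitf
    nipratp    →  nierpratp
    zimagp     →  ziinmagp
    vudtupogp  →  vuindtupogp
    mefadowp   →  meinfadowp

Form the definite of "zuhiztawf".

zuinhiztawf

"zuhiztawf" has second-to-last letter 'w'. The one such stem in the data (mefadowp → meinfadowp) inserts -in- after the first vowel (as do zimagp, vudtupogp), so the same rule applies.
So zuhiztawf → zuinhiztawf.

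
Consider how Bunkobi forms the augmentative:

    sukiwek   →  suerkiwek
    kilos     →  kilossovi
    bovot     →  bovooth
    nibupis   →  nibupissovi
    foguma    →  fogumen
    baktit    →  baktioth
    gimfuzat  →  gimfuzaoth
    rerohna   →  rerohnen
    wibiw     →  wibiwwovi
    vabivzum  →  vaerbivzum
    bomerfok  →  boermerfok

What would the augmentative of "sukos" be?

sukossovi

"sukos" ends in -s. The stems ending in -s (nibupis → nibupissovi, kilos → kilossovi) double the final consonant and add -ovi.
So sukos → sukossovi.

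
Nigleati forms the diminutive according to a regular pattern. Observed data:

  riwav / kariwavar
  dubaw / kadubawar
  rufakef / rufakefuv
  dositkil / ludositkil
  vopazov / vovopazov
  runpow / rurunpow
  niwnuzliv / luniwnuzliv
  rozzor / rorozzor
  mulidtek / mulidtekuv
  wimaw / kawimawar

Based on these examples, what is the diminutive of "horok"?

hohorok

vopazov and niwnuzliv both end in -v yet inflect differently (vovopazov, luniwnuzliv), so the final letter is not what conditions the rule; the last vowel is.
"horok" has last vowel 'o'. The stems whose last vowel is 'o' (rozzor → rorozzor, vopazov → vovopazov, runpow → rurunpow) repeat the first consonant+vowel as a prefix.
So horok → hohorok.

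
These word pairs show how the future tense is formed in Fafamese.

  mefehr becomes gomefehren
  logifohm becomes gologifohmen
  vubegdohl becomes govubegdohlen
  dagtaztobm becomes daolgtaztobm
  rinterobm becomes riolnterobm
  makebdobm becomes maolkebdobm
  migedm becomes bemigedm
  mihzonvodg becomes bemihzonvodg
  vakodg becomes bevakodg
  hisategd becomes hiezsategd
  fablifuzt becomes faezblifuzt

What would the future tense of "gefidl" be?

"gefidl" has second-to-last letter 'd'. The stems whose second-to-last letter is 'd' (migedm → bemigedm, mihzonvodg → bemihzonvodg, vakodg → bevakodg) add the prefix be-.
So gefidl → begefidl.

begefidl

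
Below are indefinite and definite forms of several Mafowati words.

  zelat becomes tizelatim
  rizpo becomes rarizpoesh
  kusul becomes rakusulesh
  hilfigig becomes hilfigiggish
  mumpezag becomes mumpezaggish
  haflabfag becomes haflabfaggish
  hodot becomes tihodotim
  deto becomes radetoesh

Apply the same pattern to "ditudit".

haflabfag and zelat both have last vowel 'a' yet inflect differently (haflabfaggish, tizelatim), so the last vowel is not what conditions the rule; the final letter is.
"ditudit" ends in -t. The stems ending in -t (hodot → tihodotim, zelat → tizelatim) add ti- … -im around the stem.
The other patterns: stems ending in -g double the final consonant and add -ish; stems ending in -l or -o add ra- … -esh around the stem.
So ditudit → tidituditim.

tidituditim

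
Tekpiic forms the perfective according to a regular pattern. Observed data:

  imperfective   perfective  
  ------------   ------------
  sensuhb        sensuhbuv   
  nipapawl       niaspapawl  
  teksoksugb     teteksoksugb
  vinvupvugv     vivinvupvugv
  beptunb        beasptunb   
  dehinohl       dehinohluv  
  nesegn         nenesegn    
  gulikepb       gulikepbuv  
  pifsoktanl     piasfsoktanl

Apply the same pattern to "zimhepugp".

sensuhb and teksoksugb both end in -b yet inflect differently (sensuhbuv, teteksoksugb), so the final letter is not what conditions the rule; the second-to-last letter is.
"zimhepugp" has second-to-last letter 'g'. The stems whose second-to-last letter is 'g' (teksoksugb → teteksoksugb, nesegn → nenesegn, vinvupvugv → vivinvupvugv) repeat the first consonant+vowel as a prefix.
The other patterns: stems whose second-to-last letter is 'h' or 'p' add -uv; stems whose second-to-last letter is 'n' or 'w' insert -as- after the first vowel.
So zimhepugp → zizimhepugp.

zizimhepugp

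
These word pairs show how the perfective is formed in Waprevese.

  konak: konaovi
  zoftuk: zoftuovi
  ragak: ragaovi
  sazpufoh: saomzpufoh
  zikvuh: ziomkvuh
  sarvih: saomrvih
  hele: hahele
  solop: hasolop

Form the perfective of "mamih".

maommih

zoftuk and zikvuh both have last vowel 'u' yet inflect differently (zoftuovi, ziomkvuh), so the last vowel is not what conditions the rule; the final letter is.
"mamih" ends in -h. The stems ending in -h (sazpufoh → saomzpufoh, zikvuh → ziomkvuh, sarvih → saomrvih) insert -om- after the first vowel.
The other patterns: stems ending in -k drop the final letter and add -ovi; stems ending in -e or -p add the prefix ha-.
So mamih → maommih.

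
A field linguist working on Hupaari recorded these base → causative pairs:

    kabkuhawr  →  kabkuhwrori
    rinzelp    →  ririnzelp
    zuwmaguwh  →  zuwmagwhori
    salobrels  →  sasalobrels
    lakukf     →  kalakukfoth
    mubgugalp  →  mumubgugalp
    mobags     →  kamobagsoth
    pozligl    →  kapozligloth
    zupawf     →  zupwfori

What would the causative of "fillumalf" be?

"fillumalf" has second-to-last letter 'l'. The stems whose second-to-last letter is 'l' (mubgugalp → mumubgugalp, rinzelp → ririnzelp, salobrels → sasalobrels) repeat the first consonant+vowel as a prefix.
So fillumalf → fifillumalf.

fifillumalf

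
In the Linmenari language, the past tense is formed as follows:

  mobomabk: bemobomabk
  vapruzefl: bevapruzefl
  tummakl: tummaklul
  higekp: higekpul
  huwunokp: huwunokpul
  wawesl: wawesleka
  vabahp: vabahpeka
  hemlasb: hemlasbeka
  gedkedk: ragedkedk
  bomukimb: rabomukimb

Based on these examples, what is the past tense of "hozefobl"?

"hozefobl" has second-to-last letter 'b'. The one such stem in the data (mobomabk → bemobomabk) adds the prefix be-, so the same rule applies.
So hozefobl → behozefobl.

behozefobl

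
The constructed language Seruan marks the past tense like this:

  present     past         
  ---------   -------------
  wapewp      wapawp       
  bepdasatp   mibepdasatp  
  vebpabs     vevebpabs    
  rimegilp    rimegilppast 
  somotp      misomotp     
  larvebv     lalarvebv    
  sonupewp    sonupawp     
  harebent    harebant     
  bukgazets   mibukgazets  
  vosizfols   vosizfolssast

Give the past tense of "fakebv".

fafakebv

rimegilp and somotp both end in -p yet inflect differently (rimegilppast, misomotp), so the final letter is not what conditions the rule; the second-to-last letter is.
"fakebv" has second-to-last letter 'b'. The stems whose second-to-last letter is 'b' (vebpabs → vevebpabs, larvebv → lalarvebv) repeat the first consonant+vowel as a prefix.
The other patterns: stems whose second-to-last letter is 'l' double the final consonant and add -ast; stems whose second-to-last letter is 't' add the prefix mi-; stems whose second-to-last letter is 'n' or 'w' change the last vowel to 'a'.
So fakebv → fafakebv.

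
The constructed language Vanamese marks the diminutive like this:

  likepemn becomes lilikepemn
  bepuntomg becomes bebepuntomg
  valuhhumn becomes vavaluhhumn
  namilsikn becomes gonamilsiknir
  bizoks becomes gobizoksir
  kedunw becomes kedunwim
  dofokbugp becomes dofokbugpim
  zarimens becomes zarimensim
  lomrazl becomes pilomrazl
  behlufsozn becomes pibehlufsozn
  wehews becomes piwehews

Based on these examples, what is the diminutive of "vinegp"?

"vinegp" has second-to-last letter 'g'. The one such stem in the data (dofokbugp → dofokbugpim) adds -im, so the same rule applies.
The other patterns: stems whose second-to-last letter is 'm' repeat the first consonant+vowel as a prefix; stems whose second-to-last letter is 'k' add go- … -ir around the stem; stems whose second-to-last letter is 'w' or 'z' add the prefix pi-.
So vinegp → vinegpim.

vinegpim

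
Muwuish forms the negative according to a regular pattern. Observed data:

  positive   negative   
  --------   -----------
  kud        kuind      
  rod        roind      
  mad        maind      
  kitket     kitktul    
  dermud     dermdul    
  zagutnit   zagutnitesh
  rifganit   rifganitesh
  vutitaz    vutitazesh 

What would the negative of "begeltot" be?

begeltotesh

kud and dermud both end in -d yet inflect differently (kuind, dermdul), so the final letter is not what conditions the rule; the number of vowels is.
"begeltot" has 3 vowels. The stems with 3 vowels (zagutnit → zagutnitesh, rifganit → rifganitesh, vutitaz → vutitazesh) add -esh.
The other patterns: stems with 1 vowel insert -in- after the first vowel; stems with 2 vowels delete the last vowel and add -ul.
So begeltot → begeltotesh.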